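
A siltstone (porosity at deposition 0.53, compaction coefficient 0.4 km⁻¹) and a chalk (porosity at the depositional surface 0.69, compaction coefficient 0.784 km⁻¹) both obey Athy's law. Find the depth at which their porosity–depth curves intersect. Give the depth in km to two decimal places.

0.69 km

Set φ₀ₐ e^(−cₐZ) = φ₀ᵦ e^(−cᵦZ) ⇒ ln(φ₀ₐ/φ₀ᵦ) = (cₐ − cᵦ)·Z
Z = ln(0.53/0.69) / (0.4 − 0.784) = -0.2638 / -0.384 = 0.687 km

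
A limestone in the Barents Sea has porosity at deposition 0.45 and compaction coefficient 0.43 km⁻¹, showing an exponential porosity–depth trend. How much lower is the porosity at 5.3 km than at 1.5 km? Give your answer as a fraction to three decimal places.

0.190

phi(1.5) = 0.45·e^(−0.43×1.5) = 0.2361
phi(5.3) = 0.45·e^(−0.43×5.3) = 0.0461
Δphi = 0.2361 − 0.0461 = 0.1900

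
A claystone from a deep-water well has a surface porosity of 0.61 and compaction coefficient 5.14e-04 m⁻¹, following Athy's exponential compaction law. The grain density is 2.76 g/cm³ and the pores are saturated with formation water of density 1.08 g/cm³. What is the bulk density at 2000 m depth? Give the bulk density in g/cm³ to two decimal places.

Working in km (1 km = 1000 m; β in km⁻¹ = β in m⁻¹ × 1000):
Porosity at depth: φ = 0.61·exp(−0.514×2) = 0.61×0.3577 = 0.2182
Bulk density: ρ_b = (1−φ)ρ_g + φ·ρ_f = 0.7818×2.76 + 0.2182×1.08
       = 2.158 + 0.236 = 2.393 g/cm³

2.39 g/cm³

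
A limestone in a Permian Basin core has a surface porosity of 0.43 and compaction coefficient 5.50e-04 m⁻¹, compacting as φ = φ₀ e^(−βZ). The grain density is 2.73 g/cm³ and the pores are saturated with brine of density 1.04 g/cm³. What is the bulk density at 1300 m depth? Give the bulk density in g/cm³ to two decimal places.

Working in km (1 km = 1000 m; β in km⁻¹ = β in m⁻¹ × 1000):
Porosity at depth: φ = 0.43·exp(−0.55×1.3) = 0.43×0.4892 = 0.2104
Bulk density: ρ_b = (1−φ)ρ_g + φ·ρ_f = 0.7896×2.73 + 0.2104×1.04
       = 2.156 + 0.219 = 2.375 g/cm³

2.37 g/cm³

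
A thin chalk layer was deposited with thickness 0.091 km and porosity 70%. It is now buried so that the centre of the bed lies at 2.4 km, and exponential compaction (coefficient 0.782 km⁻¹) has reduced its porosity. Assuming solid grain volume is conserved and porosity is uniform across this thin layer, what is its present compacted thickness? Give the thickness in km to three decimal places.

Porosity at 2.4 km: φ = 0.7·exp(−0.782×2.4) = 0.1072
Solid-volume conservation: h(1−φ) = h₀(1−φ₀) ⇒ h = h₀·(1−φ₀)/(1−φ)
h = 0.091 × (1 − 0.7)/(1 − 0.1072) = 0.091 × 0.3360 = 0.0306 km

0.031 km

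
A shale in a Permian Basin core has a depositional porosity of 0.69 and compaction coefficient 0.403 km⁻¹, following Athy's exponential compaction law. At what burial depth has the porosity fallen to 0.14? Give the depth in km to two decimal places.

Invert Athy's law: d = ln(φ₀/φ) / k
d = ln(0.69/0.14) / 0.403 = ln(4.929) / 0.403 = 1.5950 / 0.403 = 3.958 km

3.96 km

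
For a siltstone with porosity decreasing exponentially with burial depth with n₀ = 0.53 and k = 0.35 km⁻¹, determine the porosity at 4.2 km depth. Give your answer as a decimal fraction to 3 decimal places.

n = n₀·exp(−k·z) = 0.53 × exp(−0.35 × 4.2) = 0.53 × exp(−1.47)
  = 0.53 × 0.2299 = 0.1219

0.122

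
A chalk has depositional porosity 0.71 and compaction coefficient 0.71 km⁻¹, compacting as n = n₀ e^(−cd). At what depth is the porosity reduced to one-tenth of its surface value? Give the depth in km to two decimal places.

3.24 km

n/n₀ = 1/10 ⇒ exp(−c·d) = 1/10 ⇒ d = ln(10) / c
d = 2.3026 / 0.71 = 3.243 km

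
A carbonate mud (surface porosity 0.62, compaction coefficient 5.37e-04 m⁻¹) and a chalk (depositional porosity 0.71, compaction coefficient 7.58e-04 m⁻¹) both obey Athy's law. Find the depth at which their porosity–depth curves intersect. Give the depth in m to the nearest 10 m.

Working in km (1 km = 1000 m; c in km⁻¹ = c in m⁻¹ × 1000):
Set phi₀ₐ e^(−cₐZ) = phi₀ᵦ e^(−cᵦZ) ⇒ ln(phi₀ₐ/phi₀ᵦ) = (cₐ − cᵦ)·Z
Z = ln(0.62/0.71) / (0.537 − 0.758) = -0.1355 / -0.221 = 0.613 km

610 m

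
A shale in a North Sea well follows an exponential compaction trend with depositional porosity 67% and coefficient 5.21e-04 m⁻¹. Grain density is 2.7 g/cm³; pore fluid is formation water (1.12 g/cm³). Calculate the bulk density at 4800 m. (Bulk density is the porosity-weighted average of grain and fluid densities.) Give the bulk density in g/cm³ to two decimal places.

Working in km (1 km = 1000 m; k in km⁻¹ = k in m⁻¹ × 1000):
Porosity at depth: φ = 0.67·exp(−0.521×4.8) = 0.67×0.0820 = 0.0550
Bulk density: ρ_b = (1−φ)ρ_g + φ·ρ_f = 0.9450×2.7 + 0.0550×1.12
       = 2.552 + 0.062 = 2.613 g/cm³

2.61 g/cm³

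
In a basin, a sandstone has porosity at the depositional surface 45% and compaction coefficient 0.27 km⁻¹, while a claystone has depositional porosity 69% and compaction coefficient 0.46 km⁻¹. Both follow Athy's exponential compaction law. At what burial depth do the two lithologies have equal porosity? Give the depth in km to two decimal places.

Set phi₀ₐ e^(−βₐd) = phi₀ᵦ e^(−βᵦd) ⇒ ln(phi₀ₐ/phi₀ᵦ) = (βₐ − βᵦ)·d
d = ln(0.45/0.69) / (0.27 − 0.46) = -0.4274 / -0.19 = 2.250 km

2.25 km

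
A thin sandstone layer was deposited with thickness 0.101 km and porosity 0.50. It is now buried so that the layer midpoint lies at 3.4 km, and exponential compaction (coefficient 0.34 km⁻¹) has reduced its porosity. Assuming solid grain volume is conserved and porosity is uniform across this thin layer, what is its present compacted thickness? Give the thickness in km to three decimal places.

Porosity at 3.4 km: phi = 0.5·exp(−0.34×3.4) = 0.1574
Solid-volume conservation: h(1−phi) = h₀(1−phi₀) ⇒ h = h₀·(1−phi₀)/(1−phi)
h = 0.101 × (1 − 0.5)/(1 − 0.1574) = 0.101 × 0.5934 = 0.0599 km

0.060 km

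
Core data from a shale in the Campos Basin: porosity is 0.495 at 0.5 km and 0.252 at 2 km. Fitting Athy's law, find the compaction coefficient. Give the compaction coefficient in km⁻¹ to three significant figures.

Athy: φ(z) = φ₀ e^(−cz) ⇒ φ₁/φ₂ = e^{c(z₂−z₁)} ⇒ c = ln(φ₁/φ₂)/(z₂−z₁)
c = ln(0.495/0.252) / (2 − 0.5) = ln(1.964) / 1.5 = 0.6751 / 1.5 = 0.4501 km⁻¹

0.450 km⁻¹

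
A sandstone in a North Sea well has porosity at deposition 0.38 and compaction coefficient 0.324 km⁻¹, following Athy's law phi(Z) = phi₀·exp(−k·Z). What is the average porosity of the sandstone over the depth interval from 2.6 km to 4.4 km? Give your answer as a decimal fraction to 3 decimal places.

0.124

⟨phi⟩ = (1/(Z₂−Z₁)) ∫ phi₀ e^(−kZ) dZ = phi₀·(e^(−k·Z₁) − e^(−k·Z₂)) / (k·(Z₂−Z₁))
e^(−0.324×2.6) = 0.4307; e^(−0.324×4.4) = 0.2404
⟨phi⟩ = 0.38 × (0.4307 − 0.2404) / (0.324 × 1.8) = 0.38 × 0.3263 = 0.1240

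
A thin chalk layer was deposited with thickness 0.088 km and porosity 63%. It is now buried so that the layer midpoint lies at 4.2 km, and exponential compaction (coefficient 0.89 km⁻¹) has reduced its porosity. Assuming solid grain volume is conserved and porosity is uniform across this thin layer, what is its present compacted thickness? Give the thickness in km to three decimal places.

Porosity at 4.2 km: phi = 0.63·exp(−0.89×4.2) = 0.0150
Solid-volume conservation: h(1−phi) = h₀(1−phi₀) ⇒ h = h₀·(1−phi₀)/(1−phi)
h = 0.088 × (1 − 0.63)/(1 − 0.0150) = 0.088 × 0.3756 = 0.0331 km

0.033 km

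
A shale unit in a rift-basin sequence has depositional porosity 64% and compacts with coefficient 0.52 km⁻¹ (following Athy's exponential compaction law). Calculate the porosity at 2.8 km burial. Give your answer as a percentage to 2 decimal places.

14.92%

phi = phi₀·exp(−β·Z) = 0.64 × exp(−0.52 × 2.8) = 0.64 × exp(−1.456)
  = 0.64 × 0.2332 = 0.1492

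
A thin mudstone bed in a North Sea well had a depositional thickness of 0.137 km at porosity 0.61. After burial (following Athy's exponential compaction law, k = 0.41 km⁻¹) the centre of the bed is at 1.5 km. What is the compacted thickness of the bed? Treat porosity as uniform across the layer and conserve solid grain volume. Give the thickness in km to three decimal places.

0.080 km

Porosity at 1.5 km: φ = 0.61·exp(−0.41×1.5) = 0.3298
Solid-volume conservation: h(1−φ) = h₀(1−φ₀) ⇒ h = h₀·(1−φ₀)/(1−φ)
h = 0.137 × (1 − 0.61)/(1 − 0.3298) = 0.137 × 0.5819 = 0.0797 km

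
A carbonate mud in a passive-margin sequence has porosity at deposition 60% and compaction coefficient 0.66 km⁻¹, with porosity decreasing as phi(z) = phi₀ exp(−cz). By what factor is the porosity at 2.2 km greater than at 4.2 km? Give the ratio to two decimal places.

3.74

phi(z₁)/phi(z₂) = e^(−c·z₁)/e^(−c·z₂) = e^{c(z₂−z₁)}
= exp(0.66 × 2) = exp(1.32) = 3.7434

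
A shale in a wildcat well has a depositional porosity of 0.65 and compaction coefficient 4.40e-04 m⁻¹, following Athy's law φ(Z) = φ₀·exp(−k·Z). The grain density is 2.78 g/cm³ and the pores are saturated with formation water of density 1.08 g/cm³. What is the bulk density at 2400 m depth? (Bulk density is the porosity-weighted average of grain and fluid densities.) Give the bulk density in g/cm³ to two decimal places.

2.40 g/cm³

Working in km (1 km = 1000 m; k in km⁻¹ = k in m⁻¹ × 1000):
Porosity at depth: φ = 0.65·exp(−0.44×2.4) = 0.65×0.3478 = 0.2261
Bulk density: ρ_b = (1−φ)ρ_g + φ·ρ_f = 0.7739×2.78 + 0.2261×1.08
       = 2.151 + 0.244 = 2.396 g/cm³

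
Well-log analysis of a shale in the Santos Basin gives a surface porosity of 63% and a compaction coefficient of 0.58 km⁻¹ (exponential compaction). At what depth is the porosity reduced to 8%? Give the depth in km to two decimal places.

Invert Athy's law: z = ln(n₀/n) / k
z = ln(0.63/0.08) / 0.58 = ln(7.875) / 0.58 = 2.0637 / 0.58 = 3.558 km

3.56 km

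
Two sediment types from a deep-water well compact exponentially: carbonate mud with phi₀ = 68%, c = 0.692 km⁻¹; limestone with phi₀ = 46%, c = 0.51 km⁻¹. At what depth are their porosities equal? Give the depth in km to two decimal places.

2.15 km

Set phi₀ₐ e^(−cₐZ) = phi₀ᵦ e^(−cᵦZ) ⇒ ln(phi₀ₐ/phi₀ᵦ) = (cₐ − cᵦ)·Z
Z = ln(0.68/0.46) / (0.692 − 0.51) = 0.3909 / 0.182 = 2.148 km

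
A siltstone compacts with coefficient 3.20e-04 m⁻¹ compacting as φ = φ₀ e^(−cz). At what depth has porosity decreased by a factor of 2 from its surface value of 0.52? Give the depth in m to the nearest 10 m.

2170 m

Working in km (1 km = 1000 m; c in km⁻¹ = c in m⁻¹ × 1000):
φ/φ₀ = 1/2 ⇒ exp(−c·z) = 1/2 ⇒ z = ln(2) / c
z = 0.6931 / 0.32 = 2.166 km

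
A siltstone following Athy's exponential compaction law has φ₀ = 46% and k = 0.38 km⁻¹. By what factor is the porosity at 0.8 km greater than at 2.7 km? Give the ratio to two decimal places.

2.06

φ(Z₁)/φ(Z₂) = e^(−k·Z₁)/e^(−k·Z₂) = e^{k(Z₂−Z₁)}
= exp(0.38 × 1.9) = exp(0.722) = 2.0585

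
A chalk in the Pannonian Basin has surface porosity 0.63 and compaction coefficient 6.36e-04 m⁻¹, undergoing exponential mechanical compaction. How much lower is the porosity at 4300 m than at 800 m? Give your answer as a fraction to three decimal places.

0.338

Working in km (1 km = 1000 m; β in km⁻¹ = β in m⁻¹ × 1000):
phi(0.8) = 0.63·e^(−0.636×0.8) = 0.3788
phi(4.3) = 0.63·e^(−0.636×4.3) = 0.0409
Δphi = 0.3788 − 0.0409 = 0.3379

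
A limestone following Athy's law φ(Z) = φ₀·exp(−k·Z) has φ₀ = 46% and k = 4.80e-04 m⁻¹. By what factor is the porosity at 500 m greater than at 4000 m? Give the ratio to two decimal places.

Working in km (1 km = 1000 m; k in km⁻¹ = k in m⁻¹ × 1000):
φ(Z₁)/φ(Z₂) = e^(−k·Z₁)/e^(−k·Z₂) = e^{k(Z₂−Z₁)}
= exp(0.48 × 3.5) = exp(1.68) = 5.3656

5.37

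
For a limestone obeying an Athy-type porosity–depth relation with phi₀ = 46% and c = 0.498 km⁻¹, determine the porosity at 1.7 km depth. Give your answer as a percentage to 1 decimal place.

19.7%

phi = phi₀·exp(−c·Z) = 0.46 × exp(−0.498 × 1.7) = 0.46 × exp(−0.8466)
  = 0.46 × 0.4289 = 0.1973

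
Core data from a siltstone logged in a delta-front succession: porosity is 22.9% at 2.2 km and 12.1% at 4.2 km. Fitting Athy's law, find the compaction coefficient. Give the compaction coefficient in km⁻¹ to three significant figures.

0.319 km⁻¹

Athy: φ(d) = φ₀ e^(−cd) ⇒ φ₁/φ₂ = e^{c(d₂−d₁)} ⇒ c = ln(φ₁/φ₂)/(d₂−d₁)
c = ln(0.229/0.121) / (4.2 − 2.2) = ln(1.893) / 2 = 0.6379 / 2 = 0.319 km⁻¹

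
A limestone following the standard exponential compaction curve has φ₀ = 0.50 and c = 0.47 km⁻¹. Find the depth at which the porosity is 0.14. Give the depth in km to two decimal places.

2.71 km

Invert Athy's law: d = ln(φ₀/φ) / c
d = ln(0.5/0.14) / 0.47 = ln(3.571) / 0.47 = 1.2730 / 0.47 = 2.708 km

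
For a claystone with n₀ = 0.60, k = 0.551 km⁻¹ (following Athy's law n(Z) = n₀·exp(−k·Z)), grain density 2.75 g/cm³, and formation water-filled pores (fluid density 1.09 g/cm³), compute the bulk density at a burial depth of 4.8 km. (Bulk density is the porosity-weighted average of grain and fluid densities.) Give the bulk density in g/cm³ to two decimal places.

Porosity at depth: n = 0.6·exp(−0.551×4.8) = 0.6×0.0710 = 0.0426
Bulk density: ρ_b = (1−n)ρ_g + n·ρ_f = 0.9574×2.75 + 0.0426×1.09
       = 2.633 + 0.046 = 2.679 g/cm³

2.68 g/cm³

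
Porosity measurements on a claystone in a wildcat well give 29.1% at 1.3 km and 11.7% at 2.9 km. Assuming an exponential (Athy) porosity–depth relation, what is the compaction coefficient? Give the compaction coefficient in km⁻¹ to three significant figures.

0.569 km⁻¹

Athy: n(Z) = n₀ e^(−cZ) ⇒ n₁/n₂ = e^{c(Z₂−Z₁)} ⇒ c = ln(n₁/n₂)/(Z₂−Z₁)
c = ln(0.291/0.117) / (2.9 − 1.3) = ln(2.487) / 1.6 = 0.9111 / 1.6 = 0.5695 km⁻¹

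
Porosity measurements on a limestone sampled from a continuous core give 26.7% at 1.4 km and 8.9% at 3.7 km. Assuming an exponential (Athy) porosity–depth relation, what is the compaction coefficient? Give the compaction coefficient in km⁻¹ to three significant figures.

Athy: n(Z) = n₀ e^(−kZ) ⇒ n₁/n₂ = e^{k(Z₂−Z₁)} ⇒ k = ln(n₁/n₂)/(Z₂−Z₁)
k = ln(0.267/0.089) / (3.7 − 1.4) = ln(3) / 2.3 = 1.0986 / 2.3 = 0.4777 km⁻¹

0.478 km⁻¹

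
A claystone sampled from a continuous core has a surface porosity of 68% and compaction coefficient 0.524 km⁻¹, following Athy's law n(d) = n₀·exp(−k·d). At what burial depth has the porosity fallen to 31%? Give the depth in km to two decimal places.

1.50 km

Invert Athy's law: d = ln(n₀/n) / k
d = ln(0.68/0.31) / 0.524 = ln(2.194) / 0.524 = 0.7855 / 0.524 = 1.499 km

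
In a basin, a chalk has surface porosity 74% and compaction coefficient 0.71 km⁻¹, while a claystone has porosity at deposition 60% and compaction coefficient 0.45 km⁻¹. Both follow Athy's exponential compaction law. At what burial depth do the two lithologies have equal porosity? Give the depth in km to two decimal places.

Set n₀ₐ e^(−βₐZ) = n₀ᵦ e^(−βᵦZ) ⇒ ln(n₀ₐ/n₀ᵦ) = (βₐ − βᵦ)·Z
Z = ln(0.74/0.6) / (0.71 − 0.45) = 0.2097 / 0.26 = 0.807 km

0.81 km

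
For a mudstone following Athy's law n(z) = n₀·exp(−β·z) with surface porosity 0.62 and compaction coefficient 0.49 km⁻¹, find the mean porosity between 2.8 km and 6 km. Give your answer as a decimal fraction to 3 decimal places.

0.079

⟨n⟩ = (1/(z₂−z₁)) ∫ n₀ e^(−βz) dz = n₀·(e^(−β·z₁) − e^(−β·z₂)) / (β·(z₂−z₁))
e^(−0.49×2.8) = 0.2536; e^(−0.49×6) = 0.0529
⟨n⟩ = 0.62 × (0.2536 − 0.0529) / (0.49 × 3.2) = 0.62 × 0.1280 = 0.0794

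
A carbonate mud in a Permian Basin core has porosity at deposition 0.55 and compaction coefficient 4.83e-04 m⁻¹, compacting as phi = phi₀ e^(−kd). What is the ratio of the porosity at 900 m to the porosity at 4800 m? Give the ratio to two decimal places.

Working in km (1 km = 1000 m; k in km⁻¹ = k in m⁻¹ × 1000):
phi(d₁)/phi(d₂) = e^(−k·d₁)/e^(−k·d₂) = e^{k(d₂−d₁)}
= exp(0.483 × 3.9) = exp(1.884) = 6.5778

6.58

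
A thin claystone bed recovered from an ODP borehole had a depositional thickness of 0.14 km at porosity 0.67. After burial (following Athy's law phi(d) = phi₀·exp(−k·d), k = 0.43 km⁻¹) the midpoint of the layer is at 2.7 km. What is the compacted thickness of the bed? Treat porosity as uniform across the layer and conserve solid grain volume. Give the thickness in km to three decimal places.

Porosity at 2.7 km: phi = 0.67·exp(−0.43×2.7) = 0.2098
Solid-volume conservation: h(1−phi) = h₀(1−phi₀) ⇒ h = h₀·(1−phi₀)/(1−phi)
h = 0.14 × (1 − 0.67)/(1 − 0.2098) = 0.14 × 0.4176 = 0.0585 km

0.058 km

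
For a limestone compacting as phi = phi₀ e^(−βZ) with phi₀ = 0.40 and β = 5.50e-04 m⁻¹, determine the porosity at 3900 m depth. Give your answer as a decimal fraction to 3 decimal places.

Working in km (1 km = 1000 m; β in km⁻¹ = β in m⁻¹ × 1000):
phi = phi₀·exp(−β·Z) = 0.4 × exp(−0.55 × 3.9) = 0.4 × exp(−2.145)
  = 0.4 × 0.1171 = 0.0468

0.047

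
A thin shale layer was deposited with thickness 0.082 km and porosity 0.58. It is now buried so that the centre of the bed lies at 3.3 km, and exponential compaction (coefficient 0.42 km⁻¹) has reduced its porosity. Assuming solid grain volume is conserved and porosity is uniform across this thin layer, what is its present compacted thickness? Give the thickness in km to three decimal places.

0.040 km

Porosity at 3.3 km: n = 0.58·exp(−0.42×3.3) = 0.1450
Solid-volume conservation: h(1−n) = h₀(1−n₀) ⇒ h = h₀·(1−n₀)/(1−n)
h = 0.082 × (1 − 0.58)/(1 − 0.1450) = 0.082 × 0.4913 = 0.0403 km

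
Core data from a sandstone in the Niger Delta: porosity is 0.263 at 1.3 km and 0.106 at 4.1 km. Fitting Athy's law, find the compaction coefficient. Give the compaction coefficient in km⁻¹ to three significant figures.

0.325 km⁻¹

Athy: phi(d) = phi₀ e^(−cd) ⇒ phi₁/phi₂ = e^{c(d₂−d₁)} ⇒ c = ln(phi₁/phi₂)/(d₂−d₁)
c = ln(0.263/0.106) / (4.1 − 1.3) = ln(2.481) / 2.8 = 0.9087 / 2.8 = 0.3245 km⁻¹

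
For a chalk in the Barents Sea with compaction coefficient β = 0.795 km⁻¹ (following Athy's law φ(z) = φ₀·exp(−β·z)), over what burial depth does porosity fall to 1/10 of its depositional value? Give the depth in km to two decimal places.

φ/φ₀ = 1/10 ⇒ exp(−β·z) = 1/10 ⇒ z = ln(10) / β
z = 2.3026 / 0.795 = 2.896 km

2.90 km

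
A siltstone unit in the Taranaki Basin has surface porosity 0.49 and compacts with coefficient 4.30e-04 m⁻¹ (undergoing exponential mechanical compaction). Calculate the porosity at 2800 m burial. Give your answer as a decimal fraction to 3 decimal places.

0.147

Working in km (1 km = 1000 m; β in km⁻¹ = β in m⁻¹ × 1000):
φ = φ₀·exp(−β·Z) = 0.49 × exp(−0.43 × 2.8) = 0.49 × exp(−1.204)
  = 0.49 × 0.3000 = 0.1470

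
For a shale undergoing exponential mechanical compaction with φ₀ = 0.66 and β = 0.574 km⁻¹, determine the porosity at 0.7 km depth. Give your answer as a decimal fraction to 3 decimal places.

0.442

φ = φ₀·exp(−β·Z) = 0.66 × exp(−0.574 × 0.7) = 0.66 × exp(−0.4018)
  = 0.66 × 0.6691 = 0.4416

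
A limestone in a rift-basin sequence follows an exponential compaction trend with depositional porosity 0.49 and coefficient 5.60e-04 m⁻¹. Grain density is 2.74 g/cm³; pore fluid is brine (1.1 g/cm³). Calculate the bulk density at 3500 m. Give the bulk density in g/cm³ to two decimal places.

2.63 g/cm³

Working in km (1 km = 1000 m; c in km⁻¹ = c in m⁻¹ × 1000):
Porosity at depth: φ = 0.49·exp(−0.56×3.5) = 0.49×0.1409 = 0.0690
Bulk density: ρ_b = (1−φ)ρ_g + φ·ρ_f = 0.9310×2.74 + 0.0690×1.1
       = 2.551 + 0.076 = 2.627 g/cm³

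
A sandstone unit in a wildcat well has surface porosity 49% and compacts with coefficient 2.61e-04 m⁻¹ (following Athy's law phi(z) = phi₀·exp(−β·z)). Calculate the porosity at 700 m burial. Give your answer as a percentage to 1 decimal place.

Working in km (1 km = 1000 m; β in km⁻¹ = β in m⁻¹ × 1000):
phi = phi₀·exp(−β·z) = 0.49 × exp(−0.261 × 0.7) = 0.49 × exp(−0.1827)
  = 0.49 × 0.8330 = 0.4082

40.8%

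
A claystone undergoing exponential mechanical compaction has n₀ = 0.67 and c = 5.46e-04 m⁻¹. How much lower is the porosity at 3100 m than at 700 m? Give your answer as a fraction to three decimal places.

0.334

Working in km (1 km = 1000 m; c in km⁻¹ = c in m⁻¹ × 1000):
n(0.7) = 0.67·e^(−0.546×0.7) = 0.4572
n(3.1) = 0.67·e^(−0.546×3.1) = 0.1233
Δn = 0.4572 − 0.1233 = 0.3339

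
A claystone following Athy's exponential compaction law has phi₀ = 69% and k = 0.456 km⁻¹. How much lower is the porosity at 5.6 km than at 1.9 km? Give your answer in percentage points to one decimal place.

phi(1.9) = 0.69·e^(−0.456×1.9) = 0.2901
phi(5.6) = 0.69·e^(−0.456×5.6) = 0.0537
Δphi = 0.2901 − 0.0537 = 0.2364

23.6 percentage points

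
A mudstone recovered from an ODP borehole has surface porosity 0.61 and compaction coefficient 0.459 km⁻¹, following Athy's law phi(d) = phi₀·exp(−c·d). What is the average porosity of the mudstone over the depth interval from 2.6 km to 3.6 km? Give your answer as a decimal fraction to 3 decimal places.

0.148

⟨phi⟩ = (1/(d₂−d₁)) ∫ phi₀ e^(−cd) dd = phi₀·(e^(−c·d₁) − e^(−c·d₂)) / (c·(d₂−d₁))
e^(−0.459×2.6) = 0.3032; e^(−0.459×3.6) = 0.1916
⟨phi⟩ = 0.61 × (0.3032 − 0.1916) / (0.459 × 1) = 0.61 × 0.2431 = 0.1483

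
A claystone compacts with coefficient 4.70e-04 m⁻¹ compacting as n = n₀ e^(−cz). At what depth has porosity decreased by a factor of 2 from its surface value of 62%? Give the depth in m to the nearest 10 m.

1470 m

Working in km (1 km = 1000 m; c in km⁻¹ = c in m⁻¹ × 1000):
n/n₀ = 1/2 ⇒ exp(−c·z) = 1/2 ⇒ z = ln(2) / c
z = 0.6931 / 0.47 = 1.475 km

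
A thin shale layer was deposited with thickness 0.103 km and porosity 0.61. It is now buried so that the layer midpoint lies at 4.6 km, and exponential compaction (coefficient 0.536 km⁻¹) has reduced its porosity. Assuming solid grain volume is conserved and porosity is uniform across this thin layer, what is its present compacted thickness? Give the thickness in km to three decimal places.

Porosity at 4.6 km: n = 0.61·exp(−0.536×4.6) = 0.0518
Solid-volume conservation: h(1−n) = h₀(1−n₀) ⇒ h = h₀·(1−n₀)/(1−n)
h = 0.103 × (1 − 0.61)/(1 − 0.0518) = 0.103 × 0.4113 = 0.0424 km

0.042 km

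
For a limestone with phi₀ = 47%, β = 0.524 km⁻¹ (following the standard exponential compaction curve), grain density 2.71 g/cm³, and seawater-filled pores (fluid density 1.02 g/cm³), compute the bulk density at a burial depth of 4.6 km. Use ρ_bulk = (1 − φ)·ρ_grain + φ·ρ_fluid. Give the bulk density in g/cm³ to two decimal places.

Porosity at depth: phi = 0.47·exp(−0.524×4.6) = 0.47×0.0898 = 0.0422
Bulk density: ρ_b = (1−phi)ρ_g + phi·ρ_f = 0.9578×2.71 + 0.0422×1.02
       = 2.596 + 0.043 = 2.639 g/cm³

2.64 g/cm³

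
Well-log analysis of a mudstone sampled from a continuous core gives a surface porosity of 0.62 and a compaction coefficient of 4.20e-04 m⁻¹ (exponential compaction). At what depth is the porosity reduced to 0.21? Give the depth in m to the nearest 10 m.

2580 m

Working in km (1 km = 1000 m; k in km⁻¹ = k in m⁻¹ × 1000):
Invert Athy's law: d = ln(phi₀/phi) / k
d = ln(0.62/0.21) / 0.42 = ln(2.952) / 0.42 = 1.0826 / 0.42 = 2.578 km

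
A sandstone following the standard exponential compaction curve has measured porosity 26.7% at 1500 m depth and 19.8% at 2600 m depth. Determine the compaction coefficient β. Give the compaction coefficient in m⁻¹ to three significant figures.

0.000272 m⁻¹

Working in km (1 km = 1000 m; β in km⁻¹ = β in m⁻¹ × 1000):
Athy: n(d) = n₀ e^(−βd) ⇒ n₁/n₂ = e^{β(d₂−d₁)} ⇒ β = ln(n₁/n₂)/(d₂−d₁)
β = ln(0.267/0.198) / (2.6 − 1.5) = ln(1.348) / 1.1 = 0.2990 / 1.1 = 0.2718 km⁻¹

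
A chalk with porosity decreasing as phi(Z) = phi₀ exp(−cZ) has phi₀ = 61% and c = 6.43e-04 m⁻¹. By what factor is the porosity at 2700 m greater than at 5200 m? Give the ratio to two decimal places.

Working in km (1 km = 1000 m; c in km⁻¹ = c in m⁻¹ × 1000):
phi(Z₁)/phi(Z₂) = e^(−c·Z₁)/e^(−c·Z₂) = e^{c(Z₂−Z₁)}
= exp(0.643 × 2.5) = exp(1.607) = 4.9903

4.99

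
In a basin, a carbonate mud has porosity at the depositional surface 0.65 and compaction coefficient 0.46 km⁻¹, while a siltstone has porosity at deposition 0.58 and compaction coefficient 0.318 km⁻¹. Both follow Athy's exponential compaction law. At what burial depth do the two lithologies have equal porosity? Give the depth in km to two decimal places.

0.80 km

Set n₀ₐ e^(−kₐz) = n₀ᵦ e^(−kᵦz) ⇒ ln(n₀ₐ/n₀ᵦ) = (kₐ − kᵦ)·z
z = ln(0.65/0.58) / (0.46 − 0.318) = 0.1139 / 0.142 = 0.802 km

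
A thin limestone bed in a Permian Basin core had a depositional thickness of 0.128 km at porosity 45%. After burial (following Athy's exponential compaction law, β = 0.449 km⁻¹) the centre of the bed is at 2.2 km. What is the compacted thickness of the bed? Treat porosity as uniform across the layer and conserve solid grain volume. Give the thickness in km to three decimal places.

0.085 km

Porosity at 2.2 km: φ = 0.45·exp(−0.449×2.2) = 0.1676
Solid-volume conservation: h(1−φ) = h₀(1−φ₀) ⇒ h = h₀·(1−φ₀)/(1−φ)
h = 0.128 × (1 − 0.45)/(1 − 0.1676) = 0.128 × 0.6607 = 0.0846 km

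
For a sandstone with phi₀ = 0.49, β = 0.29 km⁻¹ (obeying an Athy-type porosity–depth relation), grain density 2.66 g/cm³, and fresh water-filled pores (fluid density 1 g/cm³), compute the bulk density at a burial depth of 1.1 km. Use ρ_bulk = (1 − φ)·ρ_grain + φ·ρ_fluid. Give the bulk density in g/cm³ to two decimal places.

Porosity at depth: phi = 0.49·exp(−0.29×1.1) = 0.49×0.7269 = 0.3562
Bulk density: ρ_b = (1−phi)ρ_g + phi·ρ_f = 0.6438×2.66 + 0.3562×1
       = 1.713 + 0.356 = 2.069 g/cm³

2.07 g/cm³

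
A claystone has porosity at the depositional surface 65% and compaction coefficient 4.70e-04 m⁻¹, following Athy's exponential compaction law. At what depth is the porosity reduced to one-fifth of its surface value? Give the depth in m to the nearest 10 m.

3420 m

Working in km (1 km = 1000 m; c in km⁻¹ = c in m⁻¹ × 1000):
φ/φ₀ = 1/5 ⇒ exp(−c·Z) = 1/5 ⇒ Z = ln(5) / c
Z = 1.6094 / 0.47 = 3.424 km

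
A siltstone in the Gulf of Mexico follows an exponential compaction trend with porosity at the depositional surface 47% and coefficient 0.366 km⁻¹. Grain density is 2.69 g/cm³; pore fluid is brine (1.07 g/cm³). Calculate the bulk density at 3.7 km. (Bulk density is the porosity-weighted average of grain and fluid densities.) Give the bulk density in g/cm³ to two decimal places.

Porosity at depth: φ = 0.47·exp(−0.366×3.7) = 0.47×0.2582 = 0.1213
Bulk density: ρ_b = (1−φ)ρ_g + φ·ρ_f = 0.8787×2.69 + 0.1213×1.07
       = 2.364 + 0.130 = 2.493 g/cm³

2.49 g/cm³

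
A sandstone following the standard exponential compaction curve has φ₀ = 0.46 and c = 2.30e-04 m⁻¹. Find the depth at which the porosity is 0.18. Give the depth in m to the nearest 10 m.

4080 m

Working in km (1 km = 1000 m; c in km⁻¹ = c in m⁻¹ × 1000):
Invert Athy's law: Z = ln(φ₀/φ) / c
Z = ln(0.46/0.18) / 0.23 = ln(2.556) / 0.23 = 0.9383 / 0.23 = 4.079 km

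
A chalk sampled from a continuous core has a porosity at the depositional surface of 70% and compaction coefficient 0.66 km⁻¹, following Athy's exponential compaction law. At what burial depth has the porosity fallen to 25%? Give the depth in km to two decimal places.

1.56 km

Invert Athy's law: z = ln(φ₀/φ) / β
z = ln(0.7/0.25) / 0.66 = ln(2.8) / 0.66 = 1.0296 / 0.66 = 1.560 km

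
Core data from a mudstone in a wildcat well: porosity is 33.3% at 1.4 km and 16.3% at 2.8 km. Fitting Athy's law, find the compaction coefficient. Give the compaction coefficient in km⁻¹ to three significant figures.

Athy: n(Z) = n₀ e^(−kZ) ⇒ n₁/n₂ = e^{k(Z₂−Z₁)} ⇒ k = ln(n₁/n₂)/(Z₂−Z₁)
k = ln(0.333/0.163) / (2.8 − 1.4) = ln(2.043) / 1.4 = 0.7144 / 1.4 = 0.5103 km⁻¹

0.510 km⁻¹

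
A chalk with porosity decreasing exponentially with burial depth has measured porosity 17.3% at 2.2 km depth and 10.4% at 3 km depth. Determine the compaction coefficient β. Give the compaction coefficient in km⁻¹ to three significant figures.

Athy: phi(d) = phi₀ e^(−βd) ⇒ phi₁/phi₂ = e^{β(d₂−d₁)} ⇒ β = ln(phi₁/phi₂)/(d₂−d₁)
β = ln(0.173/0.104) / (3 − 2.2) = ln(1.663) / 0.8 = 0.5089 / 0.8 = 0.6361 km⁻¹

0.636 km⁻¹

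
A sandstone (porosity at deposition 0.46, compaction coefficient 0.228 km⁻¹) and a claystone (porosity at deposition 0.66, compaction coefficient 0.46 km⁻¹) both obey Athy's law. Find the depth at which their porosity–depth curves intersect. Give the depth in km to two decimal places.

1.56 km

Set phi₀ₐ e^(−βₐz) = phi₀ᵦ e^(−βᵦz) ⇒ ln(phi₀ₐ/phi₀ᵦ) = (βₐ − βᵦ)·z
z = ln(0.46/0.66) / (0.228 − 0.46) = -0.3610 / -0.232 = 1.556 km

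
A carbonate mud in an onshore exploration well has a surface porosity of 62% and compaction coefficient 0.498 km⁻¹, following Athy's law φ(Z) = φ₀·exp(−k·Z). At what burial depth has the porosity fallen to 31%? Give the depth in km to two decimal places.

1.39 km

Invert Athy's law: Z = ln(φ₀/φ) / k
Z = ln(0.62/0.31) / 0.498 = ln(2) / 0.498 = 0.6931 / 0.498 = 1.392 km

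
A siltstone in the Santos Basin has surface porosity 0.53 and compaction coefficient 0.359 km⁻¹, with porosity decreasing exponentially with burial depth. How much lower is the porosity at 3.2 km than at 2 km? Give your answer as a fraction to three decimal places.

φ(2) = 0.53·e^(−0.359×2) = 0.2585
φ(3.2) = 0.53·e^(−0.359×3.2) = 0.1680
Δφ = 0.2585 − 0.1680 = 0.0905

0.090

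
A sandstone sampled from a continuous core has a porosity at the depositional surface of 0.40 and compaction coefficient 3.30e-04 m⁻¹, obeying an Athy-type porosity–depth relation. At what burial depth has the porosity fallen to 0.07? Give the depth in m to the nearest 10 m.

Working in km (1 km = 1000 m; β in km⁻¹ = β in m⁻¹ × 1000):
Invert Athy's law: z = ln(n₀/n) / β
z = ln(0.4/0.07) / 0.33 = ln(5.714) / 0.33 = 1.7430 / 0.33 = 5.282 km

5280 m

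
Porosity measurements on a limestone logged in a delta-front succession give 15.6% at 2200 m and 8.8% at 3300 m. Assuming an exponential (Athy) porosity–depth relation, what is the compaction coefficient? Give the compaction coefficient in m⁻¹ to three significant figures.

0.000520 m⁻¹

Working in km (1 km = 1000 m; β in km⁻¹ = β in m⁻¹ × 1000):
Athy: φ(d) = φ₀ e^(−βd) ⇒ φ₁/φ₂ = e^{β(d₂−d₁)} ⇒ β = ln(φ₁/φ₂)/(d₂−d₁)
β = ln(0.156/0.088) / (3.3 − 2.2) = ln(1.773) / 1.1 = 0.5725 / 1.1 = 0.5205 km⁻¹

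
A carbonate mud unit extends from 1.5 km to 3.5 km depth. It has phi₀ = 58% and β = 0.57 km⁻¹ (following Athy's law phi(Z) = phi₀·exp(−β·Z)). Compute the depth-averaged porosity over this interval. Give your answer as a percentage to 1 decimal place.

14.7%

⟨phi⟩ = (1/(Z₂−Z₁)) ∫ phi₀ e^(−βZ) dZ = phi₀·(e^(−β·Z₁) − e^(−β·Z₂)) / (β·(Z₂−Z₁))
e^(−0.57×1.5) = 0.4253; e^(−0.57×3.5) = 0.1360
⟨phi⟩ = 0.58 × (0.4253 − 0.1360) / (0.57 × 2) = 0.58 × 0.2537 = 0.1472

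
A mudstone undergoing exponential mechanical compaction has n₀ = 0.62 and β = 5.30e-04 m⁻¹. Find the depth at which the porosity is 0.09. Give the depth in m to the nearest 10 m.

3640 m

Working in km (1 km = 1000 m; β in km⁻¹ = β in m⁻¹ × 1000):
Invert Athy's law: Z = ln(n₀/n) / β
Z = ln(0.62/0.09) / 0.53 = ln(6.889) / 0.53 = 1.9299 / 0.53 = 3.641 km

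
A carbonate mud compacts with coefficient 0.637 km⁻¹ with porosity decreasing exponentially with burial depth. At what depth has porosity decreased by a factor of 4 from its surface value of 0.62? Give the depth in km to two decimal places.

n/n₀ = 1/4 ⇒ exp(−β·z) = 1/4 ⇒ z = ln(4) / β
z = 1.3863 / 0.637 = 2.176 km

2.18 km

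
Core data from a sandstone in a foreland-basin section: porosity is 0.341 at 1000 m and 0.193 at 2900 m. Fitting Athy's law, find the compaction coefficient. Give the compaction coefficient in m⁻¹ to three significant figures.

0.000300 m⁻¹

Working in km (1 km = 1000 m; k in km⁻¹ = k in m⁻¹ × 1000):
Athy: φ(z) = φ₀ e^(−kz) ⇒ φ₁/φ₂ = e^{k(z₂−z₁)} ⇒ k = ln(φ₁/φ₂)/(z₂−z₁)
k = ln(0.341/0.193) / (2.9 − 1) = ln(1.767) / 1.9 = 0.5692 / 1.9 = 0.2996 km⁻¹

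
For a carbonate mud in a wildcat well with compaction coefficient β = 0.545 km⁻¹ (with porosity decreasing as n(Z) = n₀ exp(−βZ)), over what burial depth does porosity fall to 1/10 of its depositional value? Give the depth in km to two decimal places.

n/n₀ = 1/10 ⇒ exp(−β·Z) = 1/10 ⇒ Z = ln(10) / β
Z = 2.3026 / 0.545 = 4.225 km

4.22 km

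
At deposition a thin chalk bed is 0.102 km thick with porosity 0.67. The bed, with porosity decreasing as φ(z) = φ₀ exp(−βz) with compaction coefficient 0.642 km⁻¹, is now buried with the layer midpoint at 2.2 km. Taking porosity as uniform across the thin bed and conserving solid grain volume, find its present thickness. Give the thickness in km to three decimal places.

0.040 km

Porosity at 2.2 km: φ = 0.67·exp(−0.642×2.2) = 0.1632
Solid-volume conservation: h(1−φ) = h₀(1−φ₀) ⇒ h = h₀·(1−φ₀)/(1−φ)
h = 0.102 × (1 − 0.67)/(1 − 0.1632) = 0.102 × 0.3944 = 0.0402 km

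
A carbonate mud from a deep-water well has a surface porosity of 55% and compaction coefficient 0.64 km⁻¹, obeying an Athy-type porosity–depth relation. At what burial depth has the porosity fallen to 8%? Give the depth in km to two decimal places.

Invert Athy's law: z = ln(φ₀/φ) / β
z = ln(0.55/0.08) / 0.64 = ln(6.875) / 0.64 = 1.9279 / 0.64 = 3.012 km

3.01 km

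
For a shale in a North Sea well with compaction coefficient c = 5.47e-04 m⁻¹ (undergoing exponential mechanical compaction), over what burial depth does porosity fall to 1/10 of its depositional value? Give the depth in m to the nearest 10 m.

Working in km (1 km = 1000 m; c in km⁻¹ = c in m⁻¹ × 1000):
n/n₀ = 1/10 ⇒ exp(−c·z) = 1/10 ⇒ z = ln(10) / c
z = 2.3026 / 0.547 = 4.209 km

4210 m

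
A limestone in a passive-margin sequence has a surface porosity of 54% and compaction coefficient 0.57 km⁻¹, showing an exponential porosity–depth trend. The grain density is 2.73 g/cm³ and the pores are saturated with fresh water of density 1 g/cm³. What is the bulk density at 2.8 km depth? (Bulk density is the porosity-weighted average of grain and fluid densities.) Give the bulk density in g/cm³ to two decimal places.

2.54 g/cm³

Porosity at depth: φ = 0.54·exp(−0.57×2.8) = 0.54×0.2027 = 0.1095
Bulk density: ρ_b = (1−φ)ρ_g + φ·ρ_f = 0.8905×2.73 + 0.1095×1
       = 2.431 + 0.109 = 2.541 g/cm³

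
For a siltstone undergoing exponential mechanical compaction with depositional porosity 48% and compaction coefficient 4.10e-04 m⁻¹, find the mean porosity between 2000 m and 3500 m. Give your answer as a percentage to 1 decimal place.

Working in km (1 km = 1000 m; c in km⁻¹ = c in m⁻¹ × 1000):
⟨phi⟩ = (1/(Z₂−Z₁)) ∫ phi₀ e^(−cZ) dZ = phi₀·(e^(−c·Z₁) − e^(−c·Z₂)) / (c·(Z₂−Z₁))
e^(−0.41×2) = 0.4404; e^(−0.41×3.5) = 0.2381
⟨phi⟩ = 0.48 × (0.4404 − 0.2381) / (0.41 × 1.5) = 0.48 × 0.3290 = 0.1579

15.8%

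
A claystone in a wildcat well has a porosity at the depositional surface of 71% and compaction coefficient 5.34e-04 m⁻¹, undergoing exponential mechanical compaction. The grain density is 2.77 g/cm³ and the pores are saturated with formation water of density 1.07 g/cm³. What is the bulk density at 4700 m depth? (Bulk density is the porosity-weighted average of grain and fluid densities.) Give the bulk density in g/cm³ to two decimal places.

Working in km (1 km = 1000 m; β in km⁻¹ = β in m⁻¹ × 1000):
Porosity at depth: n = 0.71·exp(−0.534×4.7) = 0.71×0.0813 = 0.0577
Bulk density: ρ_b = (1−n)ρ_g + n·ρ_f = 0.9423×2.77 + 0.0577×1.07
       = 2.610 + 0.062 = 2.672 g/cm³

2.67 g/cm³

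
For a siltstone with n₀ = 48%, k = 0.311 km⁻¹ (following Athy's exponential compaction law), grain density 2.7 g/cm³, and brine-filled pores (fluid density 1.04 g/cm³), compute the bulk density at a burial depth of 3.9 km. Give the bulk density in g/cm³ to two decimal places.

Porosity at depth: n = 0.48·exp(−0.311×3.9) = 0.48×0.2973 = 0.1427
Bulk density: ρ_b = (1−n)ρ_g + n·ρ_f = 0.8573×2.7 + 0.1427×1.04
       = 2.315 + 0.148 = 2.463 g/cm³

2.46 g/cm³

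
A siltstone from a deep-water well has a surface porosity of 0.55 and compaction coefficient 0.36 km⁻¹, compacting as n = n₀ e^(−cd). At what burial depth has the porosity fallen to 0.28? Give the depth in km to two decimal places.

Invert Athy's law: d = ln(n₀/n) / c
d = ln(0.55/0.28) / 0.36 = ln(1.964) / 0.36 = 0.6751 / 0.36 = 1.875 km

1.88 km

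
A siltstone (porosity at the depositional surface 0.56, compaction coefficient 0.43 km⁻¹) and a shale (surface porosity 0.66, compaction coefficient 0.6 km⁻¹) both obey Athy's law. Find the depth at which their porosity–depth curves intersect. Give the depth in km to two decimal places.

0.97 km

Set φ₀ₐ e^(−kₐd) = φ₀ᵦ e^(−kᵦd) ⇒ ln(φ₀ₐ/φ₀ᵦ) = (kₐ − kᵦ)·d
d = ln(0.56/0.66) / (0.43 − 0.6) = -0.1643 / -0.17 = 0.966 km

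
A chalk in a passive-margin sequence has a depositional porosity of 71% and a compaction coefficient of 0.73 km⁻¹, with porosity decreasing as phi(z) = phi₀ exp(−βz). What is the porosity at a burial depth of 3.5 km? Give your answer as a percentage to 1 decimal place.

5.5%

phi = phi₀·exp(−β·z) = 0.71 × exp(−0.73 × 3.5) = 0.71 × exp(−2.555)
  = 0.71 × 0.0777 = 0.0552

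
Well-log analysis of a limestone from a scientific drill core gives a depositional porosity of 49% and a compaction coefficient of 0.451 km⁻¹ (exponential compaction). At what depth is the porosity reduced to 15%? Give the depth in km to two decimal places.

2.62 km

Invert Athy's law: Z = ln(n₀/n) / β
Z = ln(0.49/0.15) / 0.451 = ln(3.267) / 0.451 = 1.1838 / 0.451 = 2.625 km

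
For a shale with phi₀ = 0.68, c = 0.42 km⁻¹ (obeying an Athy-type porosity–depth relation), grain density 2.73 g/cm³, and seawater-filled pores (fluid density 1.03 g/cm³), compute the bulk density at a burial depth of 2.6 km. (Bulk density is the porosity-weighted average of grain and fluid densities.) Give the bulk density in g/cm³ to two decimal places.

Porosity at depth: phi = 0.68·exp(−0.42×2.6) = 0.68×0.3355 = 0.2282
Bulk density: ρ_b = (1−phi)ρ_g + phi·ρ_f = 0.7718×2.73 + 0.2282×1.03
       = 2.107 + 0.235 = 2.342 g/cm³

2.34 g/cm³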